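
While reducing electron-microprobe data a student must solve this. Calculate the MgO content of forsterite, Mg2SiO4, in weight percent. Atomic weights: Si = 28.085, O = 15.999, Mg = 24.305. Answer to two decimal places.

57.29 wt%

Formula mass = 140.691 g/mol.
2 Mg → 2.0000 mol MgO per formula unit; M(MgO) = 40.304, so MgO mass = 80.608 g.
80.608/140.691 × 100 = 57.29 wt%.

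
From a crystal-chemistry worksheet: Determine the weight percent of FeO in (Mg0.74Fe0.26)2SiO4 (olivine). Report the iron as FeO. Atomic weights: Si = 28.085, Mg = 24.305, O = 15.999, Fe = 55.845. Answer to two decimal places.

23.78 wt%

Formula mass = 157.092 g/mol.
0.52 Fe → 0.5200 mol FeO per formula unit; M(FeO) = 71.844, so FeO mass = 37.359 g.
37.359/157.092 × 100 = 23.78 wt%.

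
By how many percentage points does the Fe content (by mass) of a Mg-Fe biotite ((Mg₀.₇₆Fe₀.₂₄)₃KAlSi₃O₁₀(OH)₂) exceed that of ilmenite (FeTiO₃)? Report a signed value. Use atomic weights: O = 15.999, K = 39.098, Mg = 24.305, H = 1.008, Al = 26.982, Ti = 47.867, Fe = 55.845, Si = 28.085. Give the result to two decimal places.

M((Mg₀.₇₆Fe₀.₂₄)₃KAlSi₃O₁₀(OH)₂) = 439.963 g/mol, so wt% Fe = 40.208/439.963 × 100 = 9.14%.
M(FeTiO₃) = 151.709 g/mol, so wt% Fe = 55.845/151.709 × 100 = 36.81%.
9.14 − 36.81 = -27.67 pp.

-27.67 percentage points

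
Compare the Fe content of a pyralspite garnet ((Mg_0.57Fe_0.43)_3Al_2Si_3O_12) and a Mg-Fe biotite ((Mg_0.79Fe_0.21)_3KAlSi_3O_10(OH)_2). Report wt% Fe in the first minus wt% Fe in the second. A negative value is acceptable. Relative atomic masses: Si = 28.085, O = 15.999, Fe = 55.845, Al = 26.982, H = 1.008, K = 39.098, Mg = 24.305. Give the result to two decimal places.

First mineral: 72.040 g Fe in 443.809 g formula = 16.23 wt% Fe.
Second mineral: 35.182 g Fe in 437.124 g formula = 8.05 wt% Fe.
16.23% − 8.05% gives a difference of 8.18 percentage points.

8.18 percentage points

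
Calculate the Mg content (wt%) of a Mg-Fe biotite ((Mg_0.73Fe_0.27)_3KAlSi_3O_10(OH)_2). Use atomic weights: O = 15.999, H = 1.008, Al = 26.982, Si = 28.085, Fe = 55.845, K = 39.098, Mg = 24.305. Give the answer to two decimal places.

M((Mg_0.73Fe_0.27)_3KAlSi_3O_10(OH)_2) = 442.801 g/mol.
Mg contributes 2.19 × 24.305 = 53.228 g per mole.
53.228/442.801 = 0.1202 → 12.02%.

12.02 wt%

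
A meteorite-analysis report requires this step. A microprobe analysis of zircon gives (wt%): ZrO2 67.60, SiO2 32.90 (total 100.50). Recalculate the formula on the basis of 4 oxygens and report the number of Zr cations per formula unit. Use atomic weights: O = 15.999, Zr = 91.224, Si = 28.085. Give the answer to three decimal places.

ZrO2: 67.60/123.222 = 0.54860 mol → 0.54860 mol Zr, 1.09720 mol O.
SiO2: 32.90/60.083 = 0.54758 mol → 0.54758 mol Si, 1.09516 mol O.
Total oxygen = 2.19236 mol. Normalization factor = 4/2.19236 = 1.82452.
Zr per 4 O = 0.54860 × 1.82452 = 1.001.

1.001 Zr apfu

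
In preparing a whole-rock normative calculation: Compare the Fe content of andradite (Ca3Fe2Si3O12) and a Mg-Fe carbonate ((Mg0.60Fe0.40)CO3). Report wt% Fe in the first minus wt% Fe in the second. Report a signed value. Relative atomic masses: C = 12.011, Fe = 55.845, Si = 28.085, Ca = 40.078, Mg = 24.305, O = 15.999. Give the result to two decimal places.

Fe in Ca3Fe2Si3O12: molar mass 508.167 g/mol; 2×55.845 = 111.690 g → 21.98 wt%.
Fe in (Mg0.60Fe0.40)CO3: molar mass 96.929 g/mol; 0.40×55.845 = 22.338 g → 23.05 wt%.
Difference = 21.98 − 23.05 = -1.07 percentage points.

-1.07 percentage points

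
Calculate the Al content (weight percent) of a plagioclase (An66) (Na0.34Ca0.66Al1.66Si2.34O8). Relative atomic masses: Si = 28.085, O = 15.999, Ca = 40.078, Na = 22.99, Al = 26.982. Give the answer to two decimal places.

Molar mass of Na0.34Ca0.66Al1.66Si2.34O8: 0.34*22.99 + 0.66*40.078 + 1.66*26.982 + 2.34*28.085 + 8*15.999 = 272.769 g/mol.
Mass of Al per formula unit: 1.66 × 26.982 = 44.790 g.
Weight fraction Al = 44.790 / 272.769 = 0.1642.

16.42 weight percent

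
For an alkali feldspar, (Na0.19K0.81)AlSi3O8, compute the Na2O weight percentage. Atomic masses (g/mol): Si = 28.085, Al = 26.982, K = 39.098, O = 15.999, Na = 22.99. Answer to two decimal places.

Molar mass of (Na0.19K0.81)AlSi3O8 = 0.19*22.99 + 0.81*39.098 + 1*26.982 + 3*28.085 + 8*15.999 = 275.266 g/mol.
Each formula unit contains 0.19 Na, equivalent to 0.19/2 = 0.0950 mol Na2O.
M(Na2O) = 2×22.99 + 1×15.999 = 61.979 g/mol.
Mass of Na2O per formula unit = 0.0950 × 61.979 = 5.888 g.
Na2O wt% = 5.888 / 275.266 × 100 = 2.14%.

2.14 wt%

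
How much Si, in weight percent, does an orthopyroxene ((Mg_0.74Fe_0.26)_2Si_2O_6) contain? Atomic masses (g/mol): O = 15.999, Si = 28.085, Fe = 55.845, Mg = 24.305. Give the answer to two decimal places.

25.86 weight percent

M((Mg_0.74Fe_0.26)_2Si_2O_6) = 217.175 g/mol.
Si contributes 2 × 28.085 = 56.170 g per mole.
56.170/217.175 = 0.2586 → 25.86%.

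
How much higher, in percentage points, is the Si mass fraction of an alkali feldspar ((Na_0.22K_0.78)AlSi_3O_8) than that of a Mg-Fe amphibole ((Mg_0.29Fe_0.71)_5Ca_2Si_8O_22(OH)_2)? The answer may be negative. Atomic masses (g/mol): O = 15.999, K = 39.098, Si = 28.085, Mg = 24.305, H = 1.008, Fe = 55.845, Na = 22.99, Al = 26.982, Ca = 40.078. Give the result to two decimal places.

First mineral: 84.255 g Si in 274.783 g formula = 30.66 wt% Si.
Second mineral: 224.680 g Si in 924.320 g formula = 24.31 wt% Si.
30.66% − 24.31% gives a difference of 6.35 percentage points.

6.35 percentage points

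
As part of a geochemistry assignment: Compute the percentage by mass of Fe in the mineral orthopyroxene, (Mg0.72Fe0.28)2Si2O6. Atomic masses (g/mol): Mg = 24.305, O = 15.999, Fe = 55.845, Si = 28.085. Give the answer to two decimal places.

M((Mg0.72Fe0.28)2Si2O6) = 218.436 g/mol.
Fe contributes 0.56 × 55.845 = 31.273 g per mole.
31.273/218.436 = 0.1432 → 14.32%.

14.32 weight percent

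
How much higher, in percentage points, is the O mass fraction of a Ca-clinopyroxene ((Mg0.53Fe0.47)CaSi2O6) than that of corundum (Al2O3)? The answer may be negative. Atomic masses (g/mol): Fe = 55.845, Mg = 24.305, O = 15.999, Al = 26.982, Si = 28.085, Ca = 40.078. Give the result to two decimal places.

-5.58 percentage points

First mineral: 95.994 g O in 231.371 g formula = 41.49 wt% O.
Second mineral: 47.997 g O in 101.961 g formula = 47.07 wt% O.
41.49% − 47.07% gives a difference of -5.58 percentage points.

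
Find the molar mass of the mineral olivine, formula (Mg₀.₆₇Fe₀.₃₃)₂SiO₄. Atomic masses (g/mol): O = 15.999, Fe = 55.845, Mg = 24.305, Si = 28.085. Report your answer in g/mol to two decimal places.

161.51 g/mol

Mg: 1.34 × 24.305 = 32.5687
Fe: 0.66 × 55.845 = 36.8577
Si: 1 × 28.085 = 28.0850
O: 4 × 15.999 = 63.9960
Summing the contributions gives the formula mass.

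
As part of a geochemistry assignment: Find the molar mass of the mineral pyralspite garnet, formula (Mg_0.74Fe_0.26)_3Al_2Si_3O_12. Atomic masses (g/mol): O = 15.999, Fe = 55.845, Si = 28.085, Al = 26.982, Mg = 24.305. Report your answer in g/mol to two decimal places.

427.72 g/mol

M = 2.22(24.305) + 0.78(55.845) + 2(26.982) + 3(28.085) + 12(15.999)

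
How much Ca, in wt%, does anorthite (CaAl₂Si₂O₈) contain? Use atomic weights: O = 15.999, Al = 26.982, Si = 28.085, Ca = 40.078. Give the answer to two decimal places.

14.41 wt%

Molar mass of CaAl₂Si₂O₈: 1*40.078 + 2*26.982 + 2*28.085 + 8*15.999 = 278.204 g/mol.
Mass of Ca per formula unit: 1 × 40.078 = 40.078 g.
Weight fraction Ca = 40.078 / 278.204 = 0.1441.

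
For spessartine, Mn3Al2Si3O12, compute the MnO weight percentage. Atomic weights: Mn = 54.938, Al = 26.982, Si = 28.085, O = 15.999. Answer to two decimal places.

42.99 wt%

Molar mass of Mn3Al2Si3O12 = 3*54.938 + 2*26.982 + 3*28.085 + 12*15.999 = 495.021 g/mol.
Each formula unit contains 3 Mn, equivalent to 3/1 = 3.0000 mol MnO.
M(MnO) = 1×54.938 + 1×15.999 = 70.937 g/mol.
Mass of MnO per formula unit = 3.0000 × 70.937 = 212.811 g.
MnO wt% = 212.811 / 495.021 × 100 = 42.99%.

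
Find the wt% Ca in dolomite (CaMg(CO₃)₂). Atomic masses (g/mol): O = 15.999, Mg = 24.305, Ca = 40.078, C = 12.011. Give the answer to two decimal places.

21.73 wt%

Formula mass = 1×40.078 + 1×24.305 + 2×12.011 + 6×15.999 = 184.399 g/mol, of which 40.078 g is Ca.
So Ca makes up 40.078/184.399 = 0.2173 of the mass, i.e. 21.73%.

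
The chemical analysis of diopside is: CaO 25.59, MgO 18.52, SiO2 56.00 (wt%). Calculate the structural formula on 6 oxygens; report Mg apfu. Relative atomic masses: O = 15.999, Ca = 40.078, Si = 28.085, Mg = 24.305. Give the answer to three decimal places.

0.992 Mg apfu

CaO: 25.59/56.077 = 0.45634 mol → 0.45634 mol Ca, 0.45634 mol O.
MgO: 18.52/40.304 = 0.45951 mol → 0.45951 mol Mg, 0.45951 mol O.
SiO2: 56.00/60.083 = 0.93204 mol → 0.93204 mol Si, 1.86408 mol O.
Total oxygen = 2.77993 mol. Normalization factor = 6/2.77993 = 2.15833.
Mg per 6 O = 0.45951 × 2.15833 = 0.992.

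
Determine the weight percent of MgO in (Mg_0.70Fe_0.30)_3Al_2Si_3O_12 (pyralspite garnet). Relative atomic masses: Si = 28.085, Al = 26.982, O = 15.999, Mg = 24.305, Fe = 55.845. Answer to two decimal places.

19.61 wt%

Formula mass = 431.508 g/mol.
2.10 Mg → 2.1000 mol MgO per formula unit; M(MgO) = 40.304, so MgO mass = 84.638 g.
84.638/431.508 × 100 = 19.61 wt%.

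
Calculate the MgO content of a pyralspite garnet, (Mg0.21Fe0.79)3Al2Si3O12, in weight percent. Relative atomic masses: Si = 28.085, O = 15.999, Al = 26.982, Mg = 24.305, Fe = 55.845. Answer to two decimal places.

5.31 wt%

Molar mass of (Mg0.21Fe0.79)3Al2Si3O12 = 0.63*24.305 + 2.37*55.845 + 2*26.982 + 3*28.085 + 12*15.999 = 477.872 g/mol.
Each formula unit contains 0.63 Mg, equivalent to 0.63/1 = 0.6300 mol MgO.
M(MgO) = 1×24.305 + 1×15.999 = 40.304 g/mol.
Mass of MgO per formula unit = 0.6300 × 40.304 = 25.392 g.
MgO wt% = 25.392 / 477.872 × 100 = 5.31%.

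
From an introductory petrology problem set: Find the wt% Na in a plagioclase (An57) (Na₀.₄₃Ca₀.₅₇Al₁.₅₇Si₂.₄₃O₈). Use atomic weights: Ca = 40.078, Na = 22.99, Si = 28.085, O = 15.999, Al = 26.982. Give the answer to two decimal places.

3.64 mass %

Molar mass of Na₀.₄₃Ca₀.₅₇Al₁.₅₇Si₂.₄₃O₈: 0.43×22.99 + 0.57×40.078 + 1.57×26.982 + 2.43×28.085 + 8×15.999 = 271.330 g/mol.
Mass of Na per formula unit: 0.43 × 22.99 = 9.886 g.
Weight fraction Na = 9.886 / 271.330 = 0.0364.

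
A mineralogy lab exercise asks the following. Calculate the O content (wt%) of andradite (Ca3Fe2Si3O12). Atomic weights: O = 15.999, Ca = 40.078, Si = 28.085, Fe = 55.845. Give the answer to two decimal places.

Molar mass of Ca3Fe2Si3O12: 3*40.078 + 2*55.845 + 3*28.085 + 12*15.999 = 508.167 g/mol.
Mass of O per formula unit: 12 × 15.999 = 191.988 g.
Weight fraction O = 191.988 / 508.167 = 0.3778.

37.78 wt%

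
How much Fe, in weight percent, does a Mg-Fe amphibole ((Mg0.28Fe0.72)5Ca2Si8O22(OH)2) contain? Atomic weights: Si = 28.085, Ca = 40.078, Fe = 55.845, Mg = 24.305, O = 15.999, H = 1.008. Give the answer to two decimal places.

Molar mass of (Mg0.28Fe0.72)5Ca2Si8O22(OH)2: 1.40·24.305 + 3.60·55.845 + 2·40.078 + 8·28.085 + 24·15.999 + 2·1.008 = 925.897 g/mol.
Mass of Fe per formula unit: 3.60 × 55.845 = 201.042 g.
Weight fraction Fe = 201.042 / 925.897 = 0.2171.

21.71 weight percent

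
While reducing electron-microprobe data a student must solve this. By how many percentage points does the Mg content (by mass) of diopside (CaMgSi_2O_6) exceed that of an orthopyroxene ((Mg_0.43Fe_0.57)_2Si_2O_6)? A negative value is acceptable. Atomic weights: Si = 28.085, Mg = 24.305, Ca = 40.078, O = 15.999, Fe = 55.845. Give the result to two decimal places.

2.39 percentage points

Mg in CaMgSi_2O_6: molar mass 216.547 g/mol; 1×24.305 = 24.305 g → 11.22 wt%.
Mg in (Mg_0.43Fe_0.57)_2Si_2O_6: molar mass 236.730 g/mol; 0.86×24.305 = 20.902 g → 8.83 wt%.
Difference = 11.22 − 8.83 = 2.39 percentage points.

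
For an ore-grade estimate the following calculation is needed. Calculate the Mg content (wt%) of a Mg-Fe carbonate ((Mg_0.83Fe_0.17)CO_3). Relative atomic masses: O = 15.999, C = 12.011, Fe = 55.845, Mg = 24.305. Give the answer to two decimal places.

22.50 wt%

Formula mass = 0.83*24.305 + 0.17*55.845 + 1*12.011 + 3*15.999 = 89.675 g/mol, of which 20.173 g is Mg.
So Mg makes up 20.173/89.675 = 0.2250 of the mass, i.e. 22.50%.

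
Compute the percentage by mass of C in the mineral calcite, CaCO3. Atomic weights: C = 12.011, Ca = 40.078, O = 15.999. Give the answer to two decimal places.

12.00 mass %

Molar mass of CaCO3: 1·40.078 + 1·12.011 + 3·15.999 = 100.086 g/mol.
Mass of C per formula unit: 1 × 12.011 = 12.011 g.
Weight fraction C = 12.011 / 100.086 = 0.1200.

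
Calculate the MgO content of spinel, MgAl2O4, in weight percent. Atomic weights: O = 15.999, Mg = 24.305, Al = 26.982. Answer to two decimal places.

28.33 wt%

Molar mass of MgAl2O4 = 1·24.305 + 2·26.982 + 4·15.999 = 142.265 g/mol.
Each formula unit contains 1 Mg, equivalent to 1/1 = 1.0000 mol MgO.
M(MgO) = 1×24.305 + 1×15.999 = 40.304 g/mol.
Mass of MgO per formula unit = 1.0000 × 40.304 = 40.304 g.
MgO wt% = 40.304 / 142.265 × 100 = 28.33%.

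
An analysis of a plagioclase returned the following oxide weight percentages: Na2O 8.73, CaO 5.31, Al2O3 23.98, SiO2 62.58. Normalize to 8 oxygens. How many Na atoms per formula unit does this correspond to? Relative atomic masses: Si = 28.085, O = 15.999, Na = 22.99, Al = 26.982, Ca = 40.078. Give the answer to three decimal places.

8.73 wt% Na2O ÷ 61.979 g/mol = 0.14085 mol, giving 0.28170 Na and 0.14085 O.
5.31 wt% CaO ÷ 56.077 g/mol = 0.09469 mol, giving 0.09469 Ca and 0.09469 O.
23.98 wt% Al2O3 ÷ 101.961 g/mol = 0.23519 mol, giving 0.47038 Al and 0.70557 O.
62.58 wt% SiO2 ÷ 60.083 g/mol = 1.04156 mol, giving 1.04156 Si and 2.08312 O.
Oxygen sums to 3.02423; scaling by 8/3.02423 = 2.64530 puts the formula on 8 O.
Na: 0.28170 × 2.64530 = 0.745 atoms per formula unit.

0.745 Na apfu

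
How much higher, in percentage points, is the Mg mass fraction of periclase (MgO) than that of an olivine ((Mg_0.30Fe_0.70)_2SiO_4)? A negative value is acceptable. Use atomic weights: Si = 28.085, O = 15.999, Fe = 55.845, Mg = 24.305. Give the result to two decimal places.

M(MgO) = 40.304 g/mol, so wt% Mg = 24.305/40.304 × 100 = 60.30%.
M((Mg_0.30Fe_0.70)_2SiO_4) = 184.847 g/mol, so wt% Mg = 14.583/184.847 × 100 = 7.89%.
60.30 − 7.89 = 52.41 pp.

52.41 percentage points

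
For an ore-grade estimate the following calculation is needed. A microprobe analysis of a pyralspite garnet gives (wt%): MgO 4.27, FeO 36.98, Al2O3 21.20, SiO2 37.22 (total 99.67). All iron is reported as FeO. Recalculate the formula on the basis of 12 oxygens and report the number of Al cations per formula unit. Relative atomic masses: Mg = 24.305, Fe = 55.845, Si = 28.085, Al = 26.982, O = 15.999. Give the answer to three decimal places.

MgO (M=40.304): mol = 0.10594; Mg = 0.10594, O = 0.10594.
FeO (M=71.844): mol = 0.51473; Fe = 0.51473, O = 0.51473.
Al2O3 (M=101.961): mol = 0.20792; Al = 0.41584, O = 0.62376.
SiO2 (M=60.083): mol = 0.61948; Si = 0.61948, O = 1.23896.
ΣO = 2.48339; factor = 12/ΣO = 4.83210.
Al apfu = 0.41584 × 4.83210 = 2.009.

2.009 Al apfu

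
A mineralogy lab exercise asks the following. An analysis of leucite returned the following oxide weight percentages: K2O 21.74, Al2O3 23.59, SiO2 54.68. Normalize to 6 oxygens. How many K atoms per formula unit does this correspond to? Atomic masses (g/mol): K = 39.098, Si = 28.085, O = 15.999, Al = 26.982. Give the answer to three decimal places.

21.74 wt% K2O ÷ 94.195 g/mol = 0.23080 mol, giving 0.46160 K and 0.23080 O.
23.59 wt% Al2O3 ÷ 101.961 g/mol = 0.23136 mol, giving 0.46272 Al and 0.69408 O.
54.68 wt% SiO2 ÷ 60.083 g/mol = 0.91007 mol, giving 0.91007 Si and 1.82014 O.
Oxygen sums to 2.74502; scaling by 6/2.74502 = 2.18578 puts the formula on 6 O.
K: 0.46160 × 2.18578 = 1.009 atoms per formula unit.

1.009 K apfu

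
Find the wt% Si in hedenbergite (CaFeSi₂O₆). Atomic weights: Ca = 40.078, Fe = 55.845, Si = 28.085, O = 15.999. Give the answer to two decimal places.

22.64 wt%

M(CaFeSi₂O₆) = 248.087 g/mol.
Si contributes 2 × 28.085 = 56.170 g per mole.
56.170/248.087 = 0.2264 → 22.64%.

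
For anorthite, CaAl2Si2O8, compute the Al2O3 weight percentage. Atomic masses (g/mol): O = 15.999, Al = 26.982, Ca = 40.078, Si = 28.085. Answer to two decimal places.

Formula mass = 278.204 g/mol.
2 Al → 1.0000 mol Al2O3 per formula unit; M(Al2O3) = 101.961, so Al2O3 mass = 101.961 g.
101.961/278.204 × 100 = 36.65 wt%.

36.65 wt%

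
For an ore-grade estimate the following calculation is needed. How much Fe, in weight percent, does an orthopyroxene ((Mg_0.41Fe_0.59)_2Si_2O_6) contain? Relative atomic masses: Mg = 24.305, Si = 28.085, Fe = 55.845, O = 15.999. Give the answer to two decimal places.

27.69 weight percent

M((Mg_0.41Fe_0.59)_2Si_2O_6) = 237.991 g/mol.
Fe contributes 1.18 × 55.845 = 65.897 g per mole.
65.897/237.991 = 0.2769 → 27.69%.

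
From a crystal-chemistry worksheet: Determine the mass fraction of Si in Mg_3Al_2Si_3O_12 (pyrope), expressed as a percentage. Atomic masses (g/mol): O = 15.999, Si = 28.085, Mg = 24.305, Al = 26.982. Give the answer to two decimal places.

M(Mg_3Al_2Si_3O_12) = 403.122 g/mol.
Si contributes 3 × 28.085 = 84.255 g per mole.
84.255/403.122 = 0.2090 → 20.90%.

20.90 weight percent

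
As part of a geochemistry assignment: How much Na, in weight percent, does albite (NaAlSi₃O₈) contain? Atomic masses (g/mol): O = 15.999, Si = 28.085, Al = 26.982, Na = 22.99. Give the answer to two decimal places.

8.77 weight percent

Molar mass of NaAlSi₃O₈: 1·22.99 + 1·26.982 + 3·28.085 + 8·15.999 = 262.219 g/mol.
Mass of Na per formula unit: 1 × 22.99 = 22.990 g.
Weight fraction Na = 22.990 / 262.219 = 0.0877.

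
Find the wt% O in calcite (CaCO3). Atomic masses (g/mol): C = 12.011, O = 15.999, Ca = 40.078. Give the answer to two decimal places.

47.96 wt%

M(CaCO3) = 100.086 g/mol.
O contributes 3 × 15.999 = 47.997 g per mole.
47.997/100.086 = 0.4796 → 47.96%.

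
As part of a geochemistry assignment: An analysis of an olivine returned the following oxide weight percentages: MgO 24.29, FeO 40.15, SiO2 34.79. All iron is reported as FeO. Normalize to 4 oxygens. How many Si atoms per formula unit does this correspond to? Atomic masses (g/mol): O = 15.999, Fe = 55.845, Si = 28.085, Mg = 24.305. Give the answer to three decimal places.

0.999 Si apfu

MgO: 24.29/40.304 = 0.60267 mol → 0.60267 mol Mg, 0.60267 mol O.
FeO: 40.15/71.844 = 0.55885 mol → 0.55885 mol Fe, 0.55885 mol O.
SiO2: 34.79/60.083 = 0.57903 mol → 0.57903 mol Si, 1.15806 mol O.
Total oxygen = 2.31958 mol. Normalization factor = 4/2.31958 = 1.72445.
Si per 4 O = 0.57903 × 1.72445 = 0.999.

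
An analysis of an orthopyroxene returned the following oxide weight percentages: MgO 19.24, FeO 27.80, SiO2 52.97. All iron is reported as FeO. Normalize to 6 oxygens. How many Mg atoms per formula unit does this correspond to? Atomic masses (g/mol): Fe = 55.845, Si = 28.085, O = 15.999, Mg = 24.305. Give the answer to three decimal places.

1.090 Mg apfu

MgO (M=40.304): mol = 0.47737; Mg = 0.47737, O = 0.47737.
FeO (M=71.844): mol = 0.38695; Fe = 0.38695, O = 0.38695.
SiO2 (M=60.083): mol = 0.88161; Si = 0.88161, O = 1.76322.
ΣO = 2.62754; factor = 6/ΣO = 2.28350.
Mg apfu = 0.47737 × 2.28350 = 1.090.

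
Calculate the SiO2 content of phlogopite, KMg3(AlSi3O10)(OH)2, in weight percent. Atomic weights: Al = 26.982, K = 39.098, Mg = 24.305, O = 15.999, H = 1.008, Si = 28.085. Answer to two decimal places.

43.20 wt%

Formula mass = 417.254 g/mol.
3 Si → 3.0000 mol SiO2 per formula unit; M(SiO2) = 60.083, so SiO2 mass = 180.249 g.
180.249/417.254 × 100 = 43.20 wt%.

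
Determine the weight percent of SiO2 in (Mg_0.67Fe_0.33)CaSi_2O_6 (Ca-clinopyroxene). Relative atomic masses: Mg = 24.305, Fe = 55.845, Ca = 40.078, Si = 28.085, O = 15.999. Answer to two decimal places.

M((Mg_0.67Fe_0.33)CaSi_2O_6) = 226.955 g/mol; M(SiO2) = 60.083 g/mol.
Moles SiO2 per formula unit = 2 Si ÷ 1 = 2.0000.
SiO2 fraction = (2.0000 × 60.083) / 226.955 = 120.166/226.955 = 0.5295.

52.95 wt%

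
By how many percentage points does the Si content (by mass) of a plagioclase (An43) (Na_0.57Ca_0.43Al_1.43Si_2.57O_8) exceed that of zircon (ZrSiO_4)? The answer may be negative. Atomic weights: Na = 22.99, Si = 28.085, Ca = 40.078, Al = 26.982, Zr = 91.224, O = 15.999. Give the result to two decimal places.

11.50 percentage points

Si in Na_0.57Ca_0.43Al_1.43Si_2.57O_8: molar mass 269.093 g/mol; 2.57×28.085 = 72.178 g → 26.82 wt%.
Si in ZrSiO_4: molar mass 183.305 g/mol; 1×28.085 = 28.085 g → 15.32 wt%.
Difference = 26.82 − 15.32 = 11.50 percentage points.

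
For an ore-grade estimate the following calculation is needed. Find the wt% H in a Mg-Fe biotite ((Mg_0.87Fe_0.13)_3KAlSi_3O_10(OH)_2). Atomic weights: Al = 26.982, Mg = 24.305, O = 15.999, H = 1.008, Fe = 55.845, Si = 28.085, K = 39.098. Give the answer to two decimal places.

Molar mass of (Mg_0.87Fe_0.13)_3KAlSi_3O_10(OH)_2: 2.61·24.305 + 0.39·55.845 + 1·39.098 + 1·26.982 + 3·28.085 + 12·15.999 + 2·1.008 = 429.555 g/mol.
Mass of H per formula unit: 2 × 1.008 = 2.016 g.
Weight fraction H = 2.016 / 429.555 = 0.0047.

0.47 wt%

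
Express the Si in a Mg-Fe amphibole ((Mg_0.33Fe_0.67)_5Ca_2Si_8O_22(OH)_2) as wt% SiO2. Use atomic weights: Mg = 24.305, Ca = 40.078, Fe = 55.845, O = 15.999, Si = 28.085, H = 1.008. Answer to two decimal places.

M((Mg_0.33Fe_0.67)_5Ca_2Si_8O_22(OH)_2) = 918.012 g/mol; M(SiO2) = 60.083 g/mol.
Moles SiO2 per formula unit = 8 Si ÷ 1 = 8.0000.
SiO2 fraction = (8.0000 × 60.083) / 918.012 = 480.664/918.012 = 0.5236.

52.36 wt%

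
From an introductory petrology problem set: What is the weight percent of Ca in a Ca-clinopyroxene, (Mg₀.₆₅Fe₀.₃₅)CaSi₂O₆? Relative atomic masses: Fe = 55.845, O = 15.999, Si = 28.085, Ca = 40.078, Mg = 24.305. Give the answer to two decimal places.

Formula mass = 0.65*24.305 + 0.35*55.845 + 1*40.078 + 2*28.085 + 6*15.999 = 227.586 g/mol, of which 40.078 g is Ca.
So Ca makes up 40.078/227.586 = 0.1761 of the mass, i.e. 17.61%.

17.61 wt%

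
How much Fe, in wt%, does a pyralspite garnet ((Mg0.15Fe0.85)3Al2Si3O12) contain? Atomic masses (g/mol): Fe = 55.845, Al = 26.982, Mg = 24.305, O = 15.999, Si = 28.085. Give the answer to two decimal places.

29.45 wt%

M((Mg0.15Fe0.85)3Al2Si3O12) = 483.549 g/mol.
Fe contributes 2.55 × 55.845 = 142.405 g per mole.
142.405/483.549 = 0.2945 → 29.45%.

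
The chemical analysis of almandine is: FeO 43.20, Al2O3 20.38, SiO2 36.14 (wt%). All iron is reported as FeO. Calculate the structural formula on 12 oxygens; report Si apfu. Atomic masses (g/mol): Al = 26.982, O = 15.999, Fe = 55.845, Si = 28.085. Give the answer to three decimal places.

43.20 wt% FeO ÷ 71.844 g/mol = 0.60130 mol, giving 0.60130 Fe and 0.60130 O.
20.38 wt% Al2O3 ÷ 101.961 g/mol = 0.19988 mol, giving 0.39976 Al and 0.59964 O.
36.14 wt% SiO2 ÷ 60.083 g/mol = 0.60150 mol, giving 0.60150 Si and 1.20300 O.
Oxygen sums to 2.40394; scaling by 12/2.40394 = 4.99181 puts the formula on 12 O.
Si: 0.60150 × 4.99181 = 3.003 atoms per formula unit.

3.003 Si apfu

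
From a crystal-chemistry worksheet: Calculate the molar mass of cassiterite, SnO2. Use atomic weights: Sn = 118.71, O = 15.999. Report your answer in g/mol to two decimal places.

M = 1(118.71) + 2(15.999)

150.71 g/mol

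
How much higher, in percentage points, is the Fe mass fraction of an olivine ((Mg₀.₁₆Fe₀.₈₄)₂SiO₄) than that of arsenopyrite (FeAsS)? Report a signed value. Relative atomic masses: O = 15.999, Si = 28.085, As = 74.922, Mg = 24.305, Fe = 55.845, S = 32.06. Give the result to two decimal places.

14.14 percentage points

M((Mg₀.₁₆Fe₀.₈₄)₂SiO₄) = 193.678 g/mol, so wt% Fe = 93.820/193.678 × 100 = 48.44%.
M(FeAsS) = 162.827 g/mol, so wt% Fe = 55.845/162.827 × 100 = 34.30%.
48.44 − 34.30 = 14.14 pp.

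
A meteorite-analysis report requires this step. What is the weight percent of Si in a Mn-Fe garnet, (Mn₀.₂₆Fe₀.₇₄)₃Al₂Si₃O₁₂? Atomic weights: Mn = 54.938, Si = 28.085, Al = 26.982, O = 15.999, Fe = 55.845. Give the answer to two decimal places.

M((Mn₀.₂₆Fe₀.₇₄)₃Al₂Si₃O₁₂) = 497.035 g/mol.
Si contributes 3 × 28.085 = 84.255 g per mole.
84.255/497.035 = 0.1695 → 16.95%.

16.95 weight percent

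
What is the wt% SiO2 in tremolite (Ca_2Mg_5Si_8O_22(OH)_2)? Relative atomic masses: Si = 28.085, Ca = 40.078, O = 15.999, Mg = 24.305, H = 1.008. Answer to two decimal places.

Formula mass = 812.353 g/mol.
8 Si → 8.0000 mol SiO2 per formula unit; M(SiO2) = 60.083, so SiO2 mass = 480.664 g.
480.664/812.353 × 100 = 59.17 wt%.

59.17 wt%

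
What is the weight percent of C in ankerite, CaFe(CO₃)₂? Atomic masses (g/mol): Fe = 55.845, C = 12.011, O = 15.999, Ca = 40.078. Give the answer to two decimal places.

Formula mass = 1*40.078 + 1*55.845 + 2*12.011 + 6*15.999 = 215.939 g/mol, of which 24.022 g is C.
So C makes up 24.022/215.939 = 0.1112 of the mass, i.e. 11.12%.

11.12 wt%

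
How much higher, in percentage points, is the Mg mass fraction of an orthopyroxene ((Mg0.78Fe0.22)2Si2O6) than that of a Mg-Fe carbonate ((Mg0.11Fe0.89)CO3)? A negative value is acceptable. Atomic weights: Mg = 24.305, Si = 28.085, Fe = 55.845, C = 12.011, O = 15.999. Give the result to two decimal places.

Mg in (Mg0.78Fe0.22)2Si2O6: molar mass 214.652 g/mol; 1.56×24.305 = 37.916 g → 17.66 wt%.
Mg in (Mg0.11Fe0.89)CO3: molar mass 112.384 g/mol; 0.11×24.305 = 2.674 g → 2.38 wt%.
Difference = 17.66 − 2.38 = 15.28 percentage points.

15.28 percentage points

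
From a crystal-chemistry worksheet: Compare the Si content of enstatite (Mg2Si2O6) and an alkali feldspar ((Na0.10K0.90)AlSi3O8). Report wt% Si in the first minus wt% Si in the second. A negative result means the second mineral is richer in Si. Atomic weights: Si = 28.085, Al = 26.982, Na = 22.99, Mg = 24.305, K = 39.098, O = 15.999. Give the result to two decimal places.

-2.47 percentage points

Si in Mg2Si2O6: molar mass 200.774 g/mol; 2×28.085 = 56.170 g → 27.98 wt%.
Si in (Na0.10K0.90)AlSi3O8: molar mass 276.716 g/mol; 3×28.085 = 84.255 g → 30.45 wt%.
Difference = 27.98 − 30.45 = -2.47 percentage points.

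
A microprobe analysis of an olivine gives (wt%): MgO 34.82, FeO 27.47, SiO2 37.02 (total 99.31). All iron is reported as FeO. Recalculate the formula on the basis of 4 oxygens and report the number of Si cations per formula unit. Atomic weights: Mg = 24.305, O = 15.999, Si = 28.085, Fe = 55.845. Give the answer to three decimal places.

0.994 Si apfu

MgO (M=40.304): mol = 0.86393; Mg = 0.86393, O = 0.86393.
FeO (M=71.844): mol = 0.38236; Fe = 0.38236, O = 0.38236.
SiO2 (M=60.083): mol = 0.61615; Si = 0.61615, O = 1.23230.
ΣO = 2.47859; factor = 4/ΣO = 1.61382.
Si apfu = 0.61615 × 1.61382 = 0.994.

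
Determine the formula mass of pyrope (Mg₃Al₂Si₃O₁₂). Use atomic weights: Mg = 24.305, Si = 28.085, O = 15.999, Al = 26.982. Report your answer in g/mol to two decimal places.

The formula mass is the sum 3·24.305 + 2·26.982 + 3·28.085 + 12·15.999.

403.12 g/mol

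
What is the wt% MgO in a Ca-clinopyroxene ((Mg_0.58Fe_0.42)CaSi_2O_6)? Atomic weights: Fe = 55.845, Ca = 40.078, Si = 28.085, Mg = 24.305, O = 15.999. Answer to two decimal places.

10.17 wt%

Molar mass of (Mg_0.58Fe_0.42)CaSi_2O_6 = 0.58*24.305 + 0.42*55.845 + 1*40.078 + 2*28.085 + 6*15.999 = 229.794 g/mol.
Each formula unit contains 0.58 Mg, equivalent to 0.58/1 = 0.5800 mol MgO.
M(MgO) = 1×24.305 + 1×15.999 = 40.304 g/mol.
Mass of MgO per formula unit = 0.5800 × 40.304 = 23.376 g.
MgO wt% = 23.376 / 229.794 × 100 = 10.17%.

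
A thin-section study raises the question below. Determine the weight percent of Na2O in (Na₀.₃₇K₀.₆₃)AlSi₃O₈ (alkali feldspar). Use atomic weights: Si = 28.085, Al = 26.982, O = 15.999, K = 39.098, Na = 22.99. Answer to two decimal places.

Molar mass of (Na₀.₃₇K₀.₆₃)AlSi₃O₈ = 0.37*22.99 + 0.63*39.098 + 1*26.982 + 3*28.085 + 8*15.999 = 272.367 g/mol.
Each formula unit contains 0.37 Na, equivalent to 0.37/2 = 0.1850 mol Na2O.
M(Na2O) = 2×22.99 + 1×15.999 = 61.979 g/mol.
Mass of Na2O per formula unit = 0.1850 × 61.979 = 11.466 g.
Na2O wt% = 11.466 / 272.367 × 100 = 4.21%.

4.21 wt%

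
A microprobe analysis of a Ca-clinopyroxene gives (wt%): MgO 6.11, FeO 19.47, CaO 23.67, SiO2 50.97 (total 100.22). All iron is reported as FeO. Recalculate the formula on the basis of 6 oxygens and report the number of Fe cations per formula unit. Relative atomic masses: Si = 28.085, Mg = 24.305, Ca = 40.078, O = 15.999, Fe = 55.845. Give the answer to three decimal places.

MgO (M=40.304): mol = 0.15160; Mg = 0.15160, O = 0.15160.
FeO (M=71.844): mol = 0.27100; Fe = 0.27100, O = 0.27100.
CaO (M=56.077): mol = 0.42210; Ca = 0.42210, O = 0.42210.
SiO2 (M=60.083): mol = 0.84833; Si = 0.84833, O = 1.69666.
ΣO = 2.54136; factor = 6/ΣO = 2.36094.
Fe apfu = 0.27100 × 2.36094 = 0.640.

0.640 Fe apfu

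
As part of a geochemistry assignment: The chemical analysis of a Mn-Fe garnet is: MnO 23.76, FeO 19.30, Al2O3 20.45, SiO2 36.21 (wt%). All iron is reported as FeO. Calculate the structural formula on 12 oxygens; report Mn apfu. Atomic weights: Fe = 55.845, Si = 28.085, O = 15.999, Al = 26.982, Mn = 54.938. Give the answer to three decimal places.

1.667 Mn apfu

23.76 wt% MnO ÷ 70.937 g/mol = 0.33495 mol, giving 0.33495 Mn and 0.33495 O.
19.30 wt% FeO ÷ 71.844 g/mol = 0.26864 mol, giving 0.26864 Fe and 0.26864 O.
20.45 wt% Al2O3 ÷ 101.961 g/mol = 0.20057 mol, giving 0.40114 Al and 0.60171 O.
36.21 wt% SiO2 ÷ 60.083 g/mol = 0.60267 mol, giving 0.60267 Si and 1.20534 O.
Oxygen sums to 2.41064; scaling by 12/2.41064 = 4.97793 puts the formula on 12 O.
Mn: 0.33495 × 4.97793 = 1.667 atoms per formula unit.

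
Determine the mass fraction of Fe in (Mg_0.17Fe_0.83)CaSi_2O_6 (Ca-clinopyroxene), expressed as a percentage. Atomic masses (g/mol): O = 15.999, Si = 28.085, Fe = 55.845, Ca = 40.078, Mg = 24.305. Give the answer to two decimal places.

Formula mass = 0.17×24.305 + 0.83×55.845 + 1×40.078 + 2×28.085 + 6×15.999 = 242.725 g/mol, of which 46.351 g is Fe.
So Fe makes up 46.351/242.725 = 0.1910 of the mass, i.e. 19.10%.

19.10 mass %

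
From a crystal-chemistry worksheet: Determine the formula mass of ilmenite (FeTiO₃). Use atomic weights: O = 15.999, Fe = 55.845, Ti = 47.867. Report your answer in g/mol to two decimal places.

Fe: 1 × 55.845 = 55.8450
Ti: 1 × 47.867 = 47.8670
O: 3 × 15.999 = 47.9970
Summing the contributions gives the formula mass.

151.71 g/mol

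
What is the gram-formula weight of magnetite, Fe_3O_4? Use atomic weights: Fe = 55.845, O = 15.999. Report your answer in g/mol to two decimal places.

The formula mass is the sum 3×55.845 + 4×15.999.

231.53 g/mol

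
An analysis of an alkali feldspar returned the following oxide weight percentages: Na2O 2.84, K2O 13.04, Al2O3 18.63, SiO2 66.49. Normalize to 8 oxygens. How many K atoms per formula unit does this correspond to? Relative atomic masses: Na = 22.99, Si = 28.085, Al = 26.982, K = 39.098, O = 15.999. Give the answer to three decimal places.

Na2O (M=61.979): mol = 0.04582; Na = 0.09164, O = 0.04582.
K2O (M=94.195): mol = 0.13844; K = 0.27688, O = 0.13844.
Al2O3 (M=101.961): mol = 0.18272; Al = 0.36544, O = 0.54816.
SiO2 (M=60.083): mol = 1.10664; Si = 1.10664, O = 2.21328.
ΣO = 2.94570; factor = 8/ΣO = 2.71582.
K apfu = 0.27688 × 2.71582 = 0.752.

0.752 K apfu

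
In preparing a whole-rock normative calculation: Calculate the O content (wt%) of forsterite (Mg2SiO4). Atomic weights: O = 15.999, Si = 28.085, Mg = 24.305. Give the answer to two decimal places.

M(Mg2SiO4) = 140.691 g/mol.
O contributes 4 × 15.999 = 63.996 g per mole.
63.996/140.691 = 0.4549 → 45.49%.

45.49 wt%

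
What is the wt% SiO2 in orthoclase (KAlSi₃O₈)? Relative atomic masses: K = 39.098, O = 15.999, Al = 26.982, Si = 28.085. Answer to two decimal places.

64.76 wt%

Formula mass = 278.327 g/mol.
3 Si → 3.0000 mol SiO2 per formula unit; M(SiO2) = 60.083, so SiO2 mass = 180.249 g.
180.249/278.327 × 100 = 64.76 wt%.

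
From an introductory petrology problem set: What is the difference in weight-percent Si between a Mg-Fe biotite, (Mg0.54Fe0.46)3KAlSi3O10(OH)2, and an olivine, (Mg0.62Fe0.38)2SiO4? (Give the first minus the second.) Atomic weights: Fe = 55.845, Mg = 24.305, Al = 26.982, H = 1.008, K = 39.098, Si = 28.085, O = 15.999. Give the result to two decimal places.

Si in (Mg0.54Fe0.46)3KAlSi3O10(OH)2: molar mass 460.779 g/mol; 3×28.085 = 84.255 g → 18.29 wt%.
Si in (Mg0.62Fe0.38)2SiO4: molar mass 164.661 g/mol; 1×28.085 = 28.085 g → 17.06 wt%.
Difference = 18.29 − 17.06 = 1.23 percentage points.

1.23 percentage points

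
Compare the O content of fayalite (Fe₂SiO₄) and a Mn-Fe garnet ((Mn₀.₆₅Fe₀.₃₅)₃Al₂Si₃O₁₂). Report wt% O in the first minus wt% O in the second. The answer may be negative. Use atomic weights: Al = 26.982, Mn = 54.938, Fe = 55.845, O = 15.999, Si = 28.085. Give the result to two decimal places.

-7.30 percentage points

O in Fe₂SiO₄: molar mass 203.771 g/mol; 4×15.999 = 63.996 g → 31.41 wt%.
O in (Mn₀.₆₅Fe₀.₃₅)₃Al₂Si₃O₁₂: molar mass 495.973 g/mol; 12×15.999 = 191.988 g → 38.71 wt%.
Difference = 31.41 − 38.71 = -7.30 percentage points.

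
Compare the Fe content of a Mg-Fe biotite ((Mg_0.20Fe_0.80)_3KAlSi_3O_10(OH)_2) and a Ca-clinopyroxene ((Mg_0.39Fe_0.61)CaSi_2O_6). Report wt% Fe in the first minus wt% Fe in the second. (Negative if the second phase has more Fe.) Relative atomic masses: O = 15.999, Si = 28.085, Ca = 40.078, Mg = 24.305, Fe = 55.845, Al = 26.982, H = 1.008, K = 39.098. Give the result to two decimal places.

12.74 percentage points

First mineral: 134.028 g Fe in 492.950 g formula = 27.19 wt% Fe.
Second mineral: 34.065 g Fe in 235.786 g formula = 14.45 wt% Fe.
27.19% − 14.45% gives a difference of 12.74 percentage points.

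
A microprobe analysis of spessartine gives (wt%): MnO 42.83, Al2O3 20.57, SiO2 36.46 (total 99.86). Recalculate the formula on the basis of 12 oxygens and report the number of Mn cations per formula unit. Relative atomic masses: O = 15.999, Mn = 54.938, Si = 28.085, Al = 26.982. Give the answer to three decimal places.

2.991 Mn apfu

MnO (M=70.937): mol = 0.60378; Mn = 0.60378, O = 0.60378.
Al2O3 (M=101.961): mol = 0.20174; Al = 0.40348, O = 0.60522.
SiO2 (M=60.083): mol = 0.60683; Si = 0.60683, O = 1.21366.
ΣO = 2.42266; factor = 12/ΣO = 4.95323.
Mn apfu = 0.60378 × 4.95323 = 2.991.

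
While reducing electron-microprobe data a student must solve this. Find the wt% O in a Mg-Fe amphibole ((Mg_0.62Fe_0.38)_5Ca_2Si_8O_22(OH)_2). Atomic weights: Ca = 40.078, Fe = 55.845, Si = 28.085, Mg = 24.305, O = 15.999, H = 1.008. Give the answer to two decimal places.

M((Mg_0.62Fe_0.38)_5Ca_2Si_8O_22(OH)_2) = 872.279 g/mol.
O contributes 24 × 15.999 = 383.976 g per mole.
383.976/872.279 = 0.4402 → 44.02%.

44.02 wt%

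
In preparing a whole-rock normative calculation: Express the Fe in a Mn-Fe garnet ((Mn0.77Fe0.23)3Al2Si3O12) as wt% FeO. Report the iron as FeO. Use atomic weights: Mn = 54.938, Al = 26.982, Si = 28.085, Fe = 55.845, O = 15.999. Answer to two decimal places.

10.00 wt%

Formula mass = 495.647 g/mol.
0.69 Fe → 0.6900 mol FeO per formula unit; M(FeO) = 71.844, so FeO mass = 49.572 g.
49.572/495.647 × 100 = 10.00 wt%.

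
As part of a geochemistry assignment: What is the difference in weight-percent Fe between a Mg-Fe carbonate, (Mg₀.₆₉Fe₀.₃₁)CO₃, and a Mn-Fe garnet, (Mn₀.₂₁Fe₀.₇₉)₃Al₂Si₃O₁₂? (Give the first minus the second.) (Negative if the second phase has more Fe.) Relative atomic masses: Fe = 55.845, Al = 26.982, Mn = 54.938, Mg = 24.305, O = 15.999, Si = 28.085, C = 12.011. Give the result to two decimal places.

-8.22 percentage points

M((Mg₀.₆₉Fe₀.₃₁)CO₃) = 94.090 g/mol, so wt% Fe = 17.312/94.090 × 100 = 18.40%.
M((Mn₀.₂₁Fe₀.₇₉)₃Al₂Si₃O₁₂) = 497.171 g/mol, so wt% Fe = 132.353/497.171 × 100 = 26.62%.
18.40 − 26.62 = -8.22 pp.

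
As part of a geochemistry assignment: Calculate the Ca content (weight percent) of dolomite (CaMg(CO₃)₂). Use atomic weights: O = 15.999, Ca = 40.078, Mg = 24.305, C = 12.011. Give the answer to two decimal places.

21.73 weight percent

M(CaMg(CO₃)₂) = 184.399 g/mol.
Ca contributes 1 × 40.078 = 40.078 g per mole.
40.078/184.399 = 0.2173 → 21.73%.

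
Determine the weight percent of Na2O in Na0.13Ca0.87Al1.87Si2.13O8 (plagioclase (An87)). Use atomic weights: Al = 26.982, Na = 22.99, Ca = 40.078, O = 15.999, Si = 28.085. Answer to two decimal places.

1.46 wt%

M(Na0.13Ca0.87Al1.87Si2.13O8) = 276.126 g/mol; M(Na2O) = 61.979 g/mol.
Moles Na2O per formula unit = 0.13 Na ÷ 2 = 0.0650.
Na2O fraction = (0.0650 × 61.979) / 276.126 = 4.029/276.126 = 0.0146.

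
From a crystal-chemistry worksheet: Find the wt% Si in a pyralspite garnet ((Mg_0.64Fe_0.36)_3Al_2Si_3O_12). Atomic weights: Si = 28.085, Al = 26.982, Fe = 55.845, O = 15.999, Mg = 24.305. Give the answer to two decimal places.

19.27 mass %

Formula mass = 1.92*24.305 + 1.08*55.845 + 2*26.982 + 3*28.085 + 12*15.999 = 437.185 g/mol, of which 84.255 g is Si.
So Si makes up 84.255/437.185 = 0.1927 of the mass, i.e. 19.27%.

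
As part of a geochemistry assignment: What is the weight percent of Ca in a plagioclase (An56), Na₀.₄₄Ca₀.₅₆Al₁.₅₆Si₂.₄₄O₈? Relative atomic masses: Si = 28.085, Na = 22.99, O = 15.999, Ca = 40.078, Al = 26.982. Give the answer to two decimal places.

Molar mass of Na₀.₄₄Ca₀.₅₆Al₁.₅₆Si₂.₄₄O₈: 0.44·22.99 + 0.56·40.078 + 1.56·26.982 + 2.44·28.085 + 8·15.999 = 271.171 g/mol.
Mass of Ca per formula unit: 0.56 × 40.078 = 22.444 g.
Weight fraction Ca = 22.444 / 271.171 = 0.0828.

8.28 wt%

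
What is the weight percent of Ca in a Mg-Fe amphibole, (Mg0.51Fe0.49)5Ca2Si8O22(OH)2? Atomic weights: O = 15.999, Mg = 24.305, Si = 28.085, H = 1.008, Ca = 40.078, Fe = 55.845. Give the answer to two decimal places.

9.01 weight percent

M((Mg0.51Fe0.49)5Ca2Si8O22(OH)2) = 889.626 g/mol.
Ca contributes 2 × 40.078 = 80.156 g per mole.
80.156/889.626 = 0.0901 → 9.01%.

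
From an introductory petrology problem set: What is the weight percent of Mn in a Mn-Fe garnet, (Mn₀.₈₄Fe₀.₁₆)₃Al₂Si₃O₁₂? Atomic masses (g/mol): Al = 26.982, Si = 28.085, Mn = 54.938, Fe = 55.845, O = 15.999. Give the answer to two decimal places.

M((Mn₀.₈₄Fe₀.₁₆)₃Al₂Si₃O₁₂) = 495.456 g/mol.
Mn contributes 2.52 × 54.938 = 138.444 g per mole.
138.444/495.456 = 0.2794 → 27.94%.

27.94 weight percent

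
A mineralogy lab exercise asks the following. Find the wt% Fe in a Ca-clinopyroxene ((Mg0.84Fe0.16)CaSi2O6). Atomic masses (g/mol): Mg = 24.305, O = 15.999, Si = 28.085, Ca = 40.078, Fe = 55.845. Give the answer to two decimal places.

4.03 weight percent

M((Mg0.84Fe0.16)CaSi2O6) = 221.593 g/mol.
Fe contributes 0.16 × 55.845 = 8.935 g per mole.
8.935/221.593 = 0.0403 → 4.03%.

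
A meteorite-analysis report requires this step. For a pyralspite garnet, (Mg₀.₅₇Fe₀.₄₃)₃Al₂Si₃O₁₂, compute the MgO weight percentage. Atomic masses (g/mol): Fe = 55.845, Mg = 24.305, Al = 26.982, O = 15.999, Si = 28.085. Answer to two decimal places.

15.53 wt%

M((Mg₀.₅₇Fe₀.₄₃)₃Al₂Si₃O₁₂) = 443.809 g/mol; M(MgO) = 40.304 g/mol.
Moles MgO per formula unit = 1.71 Mg ÷ 1 = 1.7100.
MgO fraction = (1.7100 × 40.304) / 443.809 = 68.920/443.809 = 0.1553.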